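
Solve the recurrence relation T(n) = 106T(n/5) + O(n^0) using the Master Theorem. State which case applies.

Master Theorem for T(n) = 106T(n/5) + O(n^0):

a = 106, b = 5, c = 0
log_b(a) = log_5(106) = 2.8976

Case 1: c = 0 < log_5(106) = 2.8976
T(n) = O(n^(log_5 106))

For T(n) = 106T(n/5) + O(n^0): log_5(106) = 2.8976. This is Case 1 of the Master Theorem (c < log_b(a), work dominated by leaves), giving O(n^(log_5 106)).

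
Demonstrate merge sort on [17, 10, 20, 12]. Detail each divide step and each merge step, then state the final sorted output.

Merge sort trace:

Split: [17, 10, 20, 12] -> [17, 10] and [20, 12]
  Split: [17, 10] -> [17] and [10]
  Merge: [17] + [10] -> [10, 17]
  Split: [20, 12] -> [20] and [12]
  Merge: [20] + [12] -> [12, 20]
Merge: [10, 17] + [12, 20] -> [10, 12, 17, 20]

Final sorted array: [10, 12, 17, 20]

The merge sort proceeds by recursively splitting the array and merging sorted halves.
After all merges, the sorted array is [10, 12, 17, 20].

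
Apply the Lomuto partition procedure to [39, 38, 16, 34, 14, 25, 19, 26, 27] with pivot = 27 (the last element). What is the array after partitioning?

Lomuto partition with pivot = 27:

Initial array: [39, 38, 16, 34, 14, 25, 19, 26, 27]

arr[0]=39 > 27: no swap
arr[1]=38 > 27: no swap
arr[2]=16 <= 27: swap with position 0, array becomes [16, 38, 39, 34, 14, 25, 19, 26, 27]
arr[3]=34 > 27: no swap
arr[4]=14 <= 27: swap with position 1, array becomes [16, 14, 39, 34, 38, 25, 19, 26, 27]
arr[5]=25 <= 27: swap with position 2, array becomes [16, 14, 25, 34, 38, 39, 19, 26, 27]
arr[6]=19 <= 27: swap with position 3, array becomes [16, 14, 25, 19, 38, 39, 34, 26, 27]
arr[7]=26 <= 27: swap with position 4, array becomes [16, 14, 25, 19, 26, 39, 34, 38, 27]

Place pivot at position 5: [16, 14, 25, 19, 26, 27, 34, 38, 39]
Pivot position: 5

After partitioning with pivot 27, the array becomes [16, 14, 25, 19, 26, 27, 34, 38, 39]. The pivot is placed at index 5. All elements to the left of the pivot are <= 27, and all elements to the right are > 27.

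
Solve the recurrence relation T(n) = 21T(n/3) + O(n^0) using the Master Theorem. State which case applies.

Master Theorem for T(n) = 21T(n/3) + O(n^0):

a = 21, b = 3, c = 0
log_b(a) = log_3(21) = 2.7712

Case 1: c = 0 < log_3(21) = 2.7712
T(n) = O(n^(log_3 21))

For T(n) = 21T(n/3) + O(n^0): log_3(21) = 2.7712. This is Case 1 of the Master Theorem (c < log_b(a), work dominated by leaves), giving O(n^(log_3 21)).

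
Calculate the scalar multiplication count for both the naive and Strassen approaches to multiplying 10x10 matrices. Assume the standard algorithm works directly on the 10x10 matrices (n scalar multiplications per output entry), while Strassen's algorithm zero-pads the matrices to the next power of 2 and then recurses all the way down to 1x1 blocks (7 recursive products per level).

Matrix multiplication for 10x10 matrices:

Strassen's algorithm requires power-of-2 dimensions. Pad 10x10 to 16x16 (next power of 2).

Standard algorithm: 10^3 = 1000 multiplications
Strassen's algorithm: 7^(log2(16)) = 7^4 = 2401 multiplications
Difference: 1000 - 2401 = -1401 (Strassen uses MORE here due to padding overhead — for small or just-over-power-of-2 n, padding can outweigh the per-level savings)

Standard: 1000 multiplications (10^3). Strassen: 2401 multiplications (7^4, after padding to 16x16). Strassen reduces 8 recursive multiplications to 7 at each level.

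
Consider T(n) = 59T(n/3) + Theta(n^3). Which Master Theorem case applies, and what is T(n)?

Master Theorem for T(n) = 59T(n/3) + O(n^3):

a = 59, b = 3, c = 3
log_b(a) = log_3(59) = 3.7115

Case 1: c = 3 < log_3(59) = 3.7115
T(n) = O(n^(log_3 59))

For T(n) = 59T(n/3) + O(n^3): log_3(59) = 3.7115. This is Case 1 of the Master Theorem (c < log_b(a), work dominated by leaves), giving O(n^(log_3 59)).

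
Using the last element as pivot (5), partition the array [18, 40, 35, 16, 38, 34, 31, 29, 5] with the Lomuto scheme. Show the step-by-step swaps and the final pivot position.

Lomuto partition with pivot = 5:

Initial array: [18, 40, 35, 16, 38, 34, 31, 29, 5]

arr[0]=18 > 5: no swap
arr[1]=40 > 5: no swap
arr[2]=35 > 5: no swap
arr[3]=16 > 5: no swap
arr[4]=38 > 5: no swap
arr[5]=34 > 5: no swap
arr[6]=31 > 5: no swap
arr[7]=29 > 5: no swap

Place pivot at position 0: [5, 40, 35, 16, 38, 34, 31, 29, 18]
Pivot position: 0

After partitioning with pivot 5, the array becomes [5, 40, 35, 16, 38, 34, 31, 29, 18]. The pivot is placed at index 0. All elements to the left of the pivot are <= 5, and all elements to the right are > 5.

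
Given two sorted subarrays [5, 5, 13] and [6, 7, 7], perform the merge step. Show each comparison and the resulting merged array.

Merging process:

Compare 5 vs 6: take 5 from left. Merged: [5]
Compare 5 vs 6: take 5 from left. Merged: [5, 5]
Compare 13 vs 6: take 6 from right. Merged: [5, 5, 6]
Compare 13 vs 7: take 7 from right. Merged: [5, 5, 6, 7]
Compare 13 vs 7: take 7 from right. Merged: [5, 5, 6, 7, 7]
Append remaining from left: [13]. Merged: [5, 5, 6, 7, 7, 13]

Final merged array: [5, 5, 6, 7, 7, 13]
Total comparisons: 5

The merged array is [5, 5, 6, 7, 7, 13], requiring 5 comparisons. The merge step runs in O(n) time where n is the total number of elements.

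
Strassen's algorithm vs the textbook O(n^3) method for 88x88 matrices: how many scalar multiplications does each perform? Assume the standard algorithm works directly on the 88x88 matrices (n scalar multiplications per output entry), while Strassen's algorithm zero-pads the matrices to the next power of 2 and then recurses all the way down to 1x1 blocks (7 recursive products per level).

Matrix multiplication for 88x88 matrices:

Strassen's algorithm requires power-of-2 dimensions. Pad 88x88 to 128x128 (next power of 2).

Standard algorithm: 88^3 = 681472 multiplications
Strassen's algorithm: 7^(log2(128)) = 7^7 = 823543 multiplications
Difference: 681472 - 823543 = -142071 (Strassen uses MORE here due to padding overhead — for small or just-over-power-of-2 n, padding can outweigh the per-level savings)

Standard: 681472 multiplications (88^3). Strassen: 823543 multiplications (7^7, after padding to 128x128). Strassen reduces 8 recursive multiplications to 7 at each level.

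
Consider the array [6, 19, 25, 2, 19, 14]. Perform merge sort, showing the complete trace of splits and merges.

Merge sort trace:

Split: [6, 19, 25, 2, 19, 14] -> [6, 19, 25] and [2, 19, 14]
  Split: [6, 19, 25] -> [6] and [19, 25]
    Split: [19, 25] -> [19] and [25]
    Merge: [19] + [25] -> [19, 25]
  Merge: [6] + [19, 25] -> [6, 19, 25]
  Split: [2, 19, 14] -> [2] and [19, 14]
    Split: [19, 14] -> [19] and [14]
    Merge: [19] + [14] -> [14, 19]
  Merge: [2] + [14, 19] -> [2, 14, 19]
Merge: [6, 19, 25] + [2, 14, 19] -> [2, 6, 14, 19, 19, 25]

Final sorted array: [2, 6, 14, 19, 19, 25]

The merge sort proceeds by recursively splitting the array and merging sorted halves.
After all merges, the sorted array is [2, 6, 14, 19, 19, 25].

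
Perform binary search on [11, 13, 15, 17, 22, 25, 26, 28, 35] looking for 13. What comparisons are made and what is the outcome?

Binary search for 13 in [11, 13, 15, 17, 22, 25, 26, 28, 35]:

lo=0, hi=8, mid=4, arr[mid]=22 -> 22 > 13, search left half
lo=0, hi=3, mid=1, arr[mid]=13 -> Found target at index 1!

Binary search finds 13 at index 1 after 2 comparisons. The search repeatedly halves the search space by comparing with the middle element.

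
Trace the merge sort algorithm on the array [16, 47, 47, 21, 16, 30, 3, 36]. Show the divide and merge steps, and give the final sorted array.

Merge sort trace:

Split: [16, 47, 47, 21, 16, 30, 3, 36] -> [16, 47, 47, 21] and [16, 30, 3, 36]
  Split: [16, 47, 47, 21] -> [16, 47] and [47, 21]
    Split: [16, 47] -> [16] and [47]
    Merge: [16] + [47] -> [16, 47]
    Split: [47, 21] -> [47] and [21]
    Merge: [47] + [21] -> [21, 47]
  Merge: [16, 47] + [21, 47] -> [16, 21, 47, 47]
  Split: [16, 30, 3, 36] -> [16, 30] and [3, 36]
    Split: [16, 30] -> [16] and [30]
    Merge: [16] + [30] -> [16, 30]
    Split: [3, 36] -> [3] and [36]
    Merge: [3] + [36] -> [3, 36]
  Merge: [16, 30] + [3, 36] -> [3, 16, 30, 36]
Merge: [16, 21, 47, 47] + [3, 16, 30, 36] -> [3, 16, 16, 21, 30, 36, 47, 47]

Final sorted array: [3, 16, 16, 21, 30, 36, 47, 47]

The merge sort proceeds by recursively splitting the array and merging sorted halves.
After all merges, the sorted array is [3, 16, 16, 21, 30, 36, 47, 47].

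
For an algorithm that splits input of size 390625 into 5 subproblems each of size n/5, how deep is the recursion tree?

For divide and conquer with division factor 5:

Problem sizes at each level:
Level 0: 390625
Level 1: 78125
Level 2: 15625
Level 3: 3125
Level 4: 625
Level 5: 125
Level 6: 25
Level 7: 5
Level 8: 1

The root is level 0 and the size-1 base case is level 8 (the tree spans levels 0 through 8, i.e. 9 levels counting the root), so the depth is the number of divisions: log_5(390625) = 8

The recursion tree depth is log_5(390625) = 8. At each level, the problem size is divided by 5, so it takes 8 divisions to reduce to a base case of size 1. The algorithm makes 5 recursive calls at each level.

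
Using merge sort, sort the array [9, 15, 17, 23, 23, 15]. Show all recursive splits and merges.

Merge sort trace:

Split: [9, 15, 17, 23, 23, 15] -> [9, 15, 17] and [23, 23, 15]
  Split: [9, 15, 17] -> [9] and [15, 17]
    Split: [15, 17] -> [15] and [17]
    Merge: [15] + [17] -> [15, 17]
  Merge: [9] + [15, 17] -> [9, 15, 17]
  Split: [23, 23, 15] -> [23] and [23, 15]
    Split: [23, 15] -> [23] and [15]
    Merge: [23] + [15] -> [15, 23]
  Merge: [23] + [15, 23] -> [15, 23, 23]
Merge: [9, 15, 17] + [15, 23, 23] -> [9, 15, 15, 17, 23, 23]

Final sorted array: [9, 15, 15, 17, 23, 23]

The merge sort proceeds by recursively splitting the array and merging sorted halves.
After all merges, the sorted array is [9, 15, 15, 17, 23, 23].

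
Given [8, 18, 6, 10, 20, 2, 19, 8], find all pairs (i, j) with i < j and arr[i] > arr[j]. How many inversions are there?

Finding inversions in [8, 18, 6, 10, 20, 2, 19, 8]:

(0, 2): arr[0]=8 > arr[2]=6
(0, 5): arr[0]=8 > arr[5]=2
(1, 2): arr[1]=18 > arr[2]=6
(1, 3): arr[1]=18 > arr[3]=10
(1, 5): arr[1]=18 > arr[5]=2
(1, 7): arr[1]=18 > arr[7]=8
(2, 5): arr[2]=6 > arr[5]=2
(3, 5): arr[3]=10 > arr[5]=2
(3, 7): arr[3]=10 > arr[7]=8
(4, 5): arr[4]=20 > arr[5]=2
(4, 6): arr[4]=20 > arr[6]=19
(4, 7): arr[4]=20 > arr[7]=8
(6, 7): arr[6]=19 > arr[7]=8

Total inversions: 13

The array has 13 inversion(s): (0,2), (0,5), (1,2), (1,3), (1,5), (1,7), (2,5), (3,5), (3,7), (4,5), (4,6), (4,7), (6,7). Each pair (i,j) satisfies i < j and arr[i] > arr[j].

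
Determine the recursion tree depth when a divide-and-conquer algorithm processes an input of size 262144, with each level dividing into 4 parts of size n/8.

For divide and conquer with division factor 8:

Problem sizes at each level:
Level 0: 262144
Level 1: 32768
Level 2: 4096
Level 3: 512
Level 4: 64
Level 5: 8
Level 6: 1

The root is level 0 and the size-1 base case is level 6 (the tree spans levels 0 through 6, i.e. 7 levels counting the root), so the depth is the number of divisions: log_8(262144) = 6

The recursion tree depth is log_8(262144) = 6. At each level, the problem size is divided by 8, so it takes 6 divisions to reduce to a base case of size 1. The algorithm makes 4 recursive calls at each level.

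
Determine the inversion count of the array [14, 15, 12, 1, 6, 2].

Finding inversions in [14, 15, 12, 1, 6, 2]:

(0, 2): arr[0]=14 > arr[2]=12
(0, 3): arr[0]=14 > arr[3]=1
(0, 4): arr[0]=14 > arr[4]=6
(0, 5): arr[0]=14 > arr[5]=2
(1, 2): arr[1]=15 > arr[2]=12
(1, 3): arr[1]=15 > arr[3]=1
(1, 4): arr[1]=15 > arr[4]=6
(1, 5): arr[1]=15 > arr[5]=2
(2, 3): arr[2]=12 > arr[3]=1
(2, 4): arr[2]=12 > arr[4]=6
(2, 5): arr[2]=12 > arr[5]=2
(4, 5): arr[4]=6 > arr[5]=2

Total inversions: 12

The array has 12 inversion(s): (0,2), (0,3), (0,4), (0,5), (1,2), (1,3), (1,4), (1,5), (2,3), (2,4), (2,5), (4,5). Each pair (i,j) satisfies i < j and arr[i] > arr[j].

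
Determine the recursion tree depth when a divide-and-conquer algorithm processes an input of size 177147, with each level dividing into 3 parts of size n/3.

For divide and conquer with division factor 3:

Problem sizes at each level:
Level 0: 177147
Level 1: 59049
Level 2: 19683
Level 3: 6561
Level 4: 2187
Level 5: 729
Level 6: 243
Level 7: 81
Level 8: 27
Level 9: 9
Level 10: 3
Level 11: 1

The root is level 0 and the size-1 base case is level 11 (the tree spans levels 0 through 11, i.e. 12 levels counting the root), so the depth is the number of divisions: log_3(177147) = 11

The recursion tree depth is log_3(177147) = 11. At each level, the problem size is divided by 3, so it takes 11 divisions to reduce to a base case of size 1. The algorithm makes 3 recursive calls at each level.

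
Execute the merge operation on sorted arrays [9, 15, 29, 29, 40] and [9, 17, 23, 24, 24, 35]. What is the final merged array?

Merging process:

Compare 9 vs 9: take 9 from left. Merged: [9]
Compare 15 vs 9: take 9 from right. Merged: [9, 9]
Compare 15 vs 17: take 15 from left. Merged: [9, 9, 15]
Compare 29 vs 17: take 17 from right. Merged: [9, 9, 15, 17]
Compare 29 vs 23: take 23 from right. Merged: [9, 9, 15, 17, 23]
Compare 29 vs 24: take 24 from right. Merged: [9, 9, 15, 17, 23, 24]
Compare 29 vs 24: take 24 from right. Merged: [9, 9, 15, 17, 23, 24, 24]
Compare 29 vs 35: take 29 from left. Merged: [9, 9, 15, 17, 23, 24, 24, 29]
Compare 29 vs 35: take 29 from left. Merged: [9, 9, 15, 17, 23, 24, 24, 29, 29]
Compare 40 vs 35: take 35 from right. Merged: [9, 9, 15, 17, 23, 24, 24, 29, 29, 35]
Append remaining from left: [40]. Merged: [9, 9, 15, 17, 23, 24, 24, 29, 29, 35, 40]

Final merged array: [9, 9, 15, 17, 23, 24, 24, 29, 29, 35, 40]
Total comparisons: 10

The merged array is [9, 9, 15, 17, 23, 24, 24, 29, 29, 35, 40], requiring 10 comparisons. The merge step runs in O(n) time where n is the total number of elements.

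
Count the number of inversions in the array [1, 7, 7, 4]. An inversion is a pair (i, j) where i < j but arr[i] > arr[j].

Finding inversions in [1, 7, 7, 4]:

(1, 3): arr[1]=7 > arr[3]=4
(2, 3): arr[2]=7 > arr[3]=4

Total inversions: 2

The array has 2 inversion(s): (1,3), (2,3). Each pair (i,j) satisfies i < j and arr[i] > arr[j].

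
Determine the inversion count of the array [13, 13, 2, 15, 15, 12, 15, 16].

Finding inversions in [13, 13, 2, 15, 15, 12, 15, 16]:

(0, 2): arr[0]=13 > arr[2]=2
(0, 5): arr[0]=13 > arr[5]=12
(1, 2): arr[1]=13 > arr[2]=2
(1, 5): arr[1]=13 > arr[5]=12
(3, 5): arr[3]=15 > arr[5]=12
(4, 5): arr[4]=15 > arr[5]=12

Total inversions: 6

The array has 6 inversion(s): (0,2), (0,5), (1,2), (1,5), (3,5), (4,5). Each pair (i,j) satisfies i < j and arr[i] > arr[j].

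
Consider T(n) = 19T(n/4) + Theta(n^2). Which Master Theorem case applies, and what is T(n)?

Master Theorem for T(n) = 19T(n/4) + O(n^2):

a = 19, b = 4, c = 2
log_b(a) = log_4(19) = 2.1240

Case 1: c = 2 < log_4(19) = 2.1240
T(n) = O(n^(log_4 19))

For T(n) = 19T(n/4) + O(n^2): log_4(19) = 2.1240. This is Case 1 of the Master Theorem (c < log_b(a), work dominated by leaves), giving O(n^(log_4 19)).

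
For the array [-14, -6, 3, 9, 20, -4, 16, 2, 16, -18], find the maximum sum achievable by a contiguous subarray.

Using Kadane's algorithm on [-14, -6, 3, 9, 20, -4, 16, 2, 16, -18]:

Scanning through the array:
Position 1 (value -6): max_ending_here = -6, max_so_far = -6
Position 2 (value 3): max_ending_here = 3, max_so_far = 3
Position 3 (value 9): max_ending_here = 12, max_so_far = 12
Position 4 (value 20): max_ending_here = 32, max_so_far = 32
Position 5 (value -4): max_ending_here = 28, max_so_far = 32
Position 6 (value 16): max_ending_here = 44, max_so_far = 44
Position 7 (value 2): max_ending_here = 46, max_so_far = 46
Position 8 (value 16): max_ending_here = 62, max_so_far = 62
Position 9 (value -18): max_ending_here = 44, max_so_far = 62

Maximum subarray: [3, 9, 20, -4, 16, 2, 16]
Maximum sum: 62

The maximum subarray is [3, 9, 20, -4, 16, 2, 16] with sum 62. This subarray runs from index 2 to index 8.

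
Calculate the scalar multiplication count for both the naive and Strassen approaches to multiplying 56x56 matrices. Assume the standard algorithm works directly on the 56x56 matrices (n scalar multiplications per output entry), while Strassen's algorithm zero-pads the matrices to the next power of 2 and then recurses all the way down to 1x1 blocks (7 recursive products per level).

Matrix multiplication for 56x56 matrices:

Strassen's algorithm requires power-of-2 dimensions. Pad 56x56 to 64x64 (next power of 2).

Standard algorithm: 56^3 = 175616 multiplications
Strassen's algorithm: 7^(log2(64)) = 7^6 = 117649 multiplications
Savings: 175616 - 117649 = 57967 multiplications

Standard: 175616 multiplications (56^3). Strassen: 117649 multiplications (7^6, after padding to 64x64). Strassen reduces 8 recursive multiplications to 7 at each level.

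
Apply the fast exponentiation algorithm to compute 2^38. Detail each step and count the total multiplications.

Computing 2^38 by squaring (build up from 2^1; each line after the first costs one multiplication):

2^1 = 2
2^2 = (2^1)^2 = 2^2 = 4
2^4 = (2^2)^2 = 4^2 = 16
2^8 = (2^4)^2 = 16^2 = 256
2^9 = 2 * 2^8 = 2 * 256 = 512
2^18 = (2^9)^2 = 512^2 = 262144
2^19 = 2 * 2^18 = 2 * 262144 = 524288
2^38 = (2^19)^2 = 524288^2 = 274877906944

Result: 274877906944
Multiplications needed: 7 (7 lines after 2^1)

2^38 = 274877906944. Using exponentiation by squaring, this requires 7 multiplications. The key idea: if the exponent is even, square the half-power; if odd, multiply by the base once.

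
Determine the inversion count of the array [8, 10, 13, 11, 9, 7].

Finding inversions in [8, 10, 13, 11, 9, 7]:

(0, 5): arr[0]=8 > arr[5]=7
(1, 4): arr[1]=10 > arr[4]=9
(1, 5): arr[1]=10 > arr[5]=7
(2, 3): arr[2]=13 > arr[3]=11
(2, 4): arr[2]=13 > arr[4]=9
(2, 5): arr[2]=13 > arr[5]=7
(3, 4): arr[3]=11 > arr[4]=9
(3, 5): arr[3]=11 > arr[5]=7
(4, 5): arr[4]=9 > arr[5]=7

Total inversions: 9

The array has 9 inversion(s): (0,5), (1,4), (1,5), (2,3), (2,4), (2,5), (3,4), (3,5), (4,5). Each pair (i,j) satisfies i < j and arr[i] > arr[j].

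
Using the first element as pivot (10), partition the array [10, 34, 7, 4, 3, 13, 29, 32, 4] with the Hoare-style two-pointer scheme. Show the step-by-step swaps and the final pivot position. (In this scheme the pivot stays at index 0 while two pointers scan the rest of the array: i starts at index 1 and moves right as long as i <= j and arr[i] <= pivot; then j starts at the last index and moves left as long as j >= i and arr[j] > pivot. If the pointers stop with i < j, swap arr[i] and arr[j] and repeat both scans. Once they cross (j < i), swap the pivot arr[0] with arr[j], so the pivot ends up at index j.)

Hoare-style two-pointer partition with pivot = 10:

Initial array: [10, 34, 7, 4, 3, 13, 29, 32, 4]

Pointers start at i = 1, j = 8.
i stops at index 1 (arr[1]=34 > 10), j stops at index 8 (arr[8]=4 <= 10): swap arr[1] and arr[8], array becomes [10, 4, 7, 4, 3, 13, 29, 32, 34]
i ends at 5, j ends at 4: the pointers have crossed (j < i), so scanning stops.

Swap pivot arr[0] with arr[4] to place pivot at position 4: [3, 4, 7, 4, 10, 13, 29, 32, 34]
Pivot position: 4

After partitioning with pivot 10, the array becomes [3, 4, 7, 4, 10, 13, 29, 32, 34]. The pivot is placed at index 4. All elements to the left of the pivot are <= 10, and all elements to the right are > 10.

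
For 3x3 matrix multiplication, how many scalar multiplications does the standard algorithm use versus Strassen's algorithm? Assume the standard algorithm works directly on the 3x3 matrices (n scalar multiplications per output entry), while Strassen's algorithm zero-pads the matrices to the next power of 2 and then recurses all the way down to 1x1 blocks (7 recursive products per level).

Matrix multiplication for 3x3 matrices:

Strassen's algorithm requires power-of-2 dimensions. Pad 3x3 to 4x4 (next power of 2).

Standard algorithm: 3^3 = 27 multiplications
Strassen's algorithm: 7^(log2(4)) = 7^2 = 49 multiplications
Difference: 27 - 49 = -22 (Strassen uses MORE here due to padding overhead — for small or just-over-power-of-2 n, padding can outweigh the per-level savings)

Standard: 27 multiplications (3^3). Strassen: 49 multiplications (7^2, after padding to 4x4). Strassen reduces 8 recursive multiplications to 7 at each level.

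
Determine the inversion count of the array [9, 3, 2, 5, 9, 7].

Finding inversions in [9, 3, 2, 5, 9, 7]:

(0, 1): arr[0]=9 > arr[1]=3
(0, 2): arr[0]=9 > arr[2]=2
(0, 3): arr[0]=9 > arr[3]=5
(0, 5): arr[0]=9 > arr[5]=7
(1, 2): arr[1]=3 > arr[2]=2
(4, 5): arr[4]=9 > arr[5]=7

Total inversions: 6

The array has 6 inversion(s): (0,1), (0,2), (0,3), (0,5), (1,2), (4,5). Each pair (i,j) satisfies i < j and arr[i] > arr[j].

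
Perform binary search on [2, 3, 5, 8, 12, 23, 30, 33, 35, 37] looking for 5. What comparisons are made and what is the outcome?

Binary search for 5 in [2, 3, 5, 8, 12, 23, 30, 33, 35, 37]:

lo=0, hi=9, mid=4, arr[mid]=12 -> 12 > 5, search left half
lo=0, hi=3, mid=1, arr[mid]=3 -> 3 < 5, search right half
lo=2, hi=3, mid=2, arr[mid]=5 -> Found target at index 2!

Binary search finds 5 at index 2 after 3 comparisons. The search repeatedly halves the search space by comparing with the middle element.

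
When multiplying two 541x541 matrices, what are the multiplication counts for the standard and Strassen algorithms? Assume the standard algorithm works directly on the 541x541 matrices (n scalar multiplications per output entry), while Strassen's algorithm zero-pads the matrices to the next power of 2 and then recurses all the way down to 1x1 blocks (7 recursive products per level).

Matrix multiplication for 541x541 matrices:

Strassen's algorithm requires power-of-2 dimensions. Pad 541x541 to 1024x1024 (next power of 2).

Standard algorithm: 541^3 = 158340421 multiplications
Strassen's algorithm: 7^(log2(1024)) = 7^10 = 282475249 multiplications
Difference: 158340421 - 282475249 = -124134828 (Strassen uses MORE here due to padding overhead — for small or just-over-power-of-2 n, padding can outweigh the per-level savings)

Standard: 158340421 multiplications (541^3). Strassen: 282475249 multiplications (7^10, after padding to 1024x1024). Strassen reduces 8 recursive multiplications to 7 at each level.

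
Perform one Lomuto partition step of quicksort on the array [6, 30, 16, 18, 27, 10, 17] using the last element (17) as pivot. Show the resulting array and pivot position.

Lomuto partition with pivot = 17:

Initial array: [6, 30, 16, 18, 27, 10, 17]

arr[0]=6 <= 17: swap with position 0, array becomes [6, 30, 16, 18, 27, 10, 17]
arr[1]=30 > 17: no swap
arr[2]=16 <= 17: swap with position 1, array becomes [6, 16, 30, 18, 27, 10, 17]
arr[3]=18 > 17: no swap
arr[4]=27 > 17: no swap
arr[5]=10 <= 17: swap with position 2, array becomes [6, 16, 10, 18, 27, 30, 17]

Place pivot at position 3: [6, 16, 10, 17, 27, 30, 18]
Pivot position: 3

After partitioning with pivot 17, the array becomes [6, 16, 10, 17, 27, 30, 18]. The pivot is placed at index 3. All elements to the left of the pivot are <= 17, and all elements to the right are > 17.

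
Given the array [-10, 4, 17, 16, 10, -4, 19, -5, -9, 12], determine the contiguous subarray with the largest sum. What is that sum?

Using Kadane's algorithm on [-10, 4, 17, 16, 10, -4, 19, -5, -9, 12]:

Scanning through the array:
Position 1 (value 4): max_ending_here = 4, max_so_far = 4
Position 2 (value 17): max_ending_here = 21, max_so_far = 21
Position 3 (value 16): max_ending_here = 37, max_so_far = 37
Position 4 (value 10): max_ending_here = 47, max_so_far = 47
Position 5 (value -4): max_ending_here = 43, max_so_far = 47
Position 6 (value 19): max_ending_here = 62, max_so_far = 62
Position 7 (value -5): max_ending_here = 57, max_so_far = 62
Position 8 (value -9): max_ending_here = 48, max_so_far = 62
Position 9 (value 12): max_ending_here = 60, max_so_far = 62

Maximum subarray: [4, 17, 16, 10, -4, 19]
Maximum sum: 62

The maximum subarray is [4, 17, 16, 10, -4, 19] with sum 62. This subarray runs from index 1 to index 6.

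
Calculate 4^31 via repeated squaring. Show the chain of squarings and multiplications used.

Computing 4^31 by squaring (build up from 4^1; each line after the first costs one multiplication):

4^1 = 4
4^2 = (4^1)^2 = 4^2 = 16
4^3 = 4 * 4^2 = 4 * 16 = 64
4^6 = (4^3)^2 = 64^2 = 4096
4^7 = 4 * 4^6 = 4 * 4096 = 16384
4^14 = (4^7)^2 = 16384^2 = 268435456
4^15 = 4 * 4^14 = 4 * 268435456 = 1073741824
4^30 = (4^15)^2 = 1073741824^2 = 1152921504606846976
4^31 = 4 * 4^30 = 4 * 1152921504606846976 = 4611686018427387904

Result: 4611686018427387904
Multiplications needed: 8 (8 lines after 4^1)

4^31 = 4611686018427387904. Using exponentiation by squaring, this requires 8 multiplications. The key idea: if the exponent is even, square the half-power; if odd, multiply by the base once.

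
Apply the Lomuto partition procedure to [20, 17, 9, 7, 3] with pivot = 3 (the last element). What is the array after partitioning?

Lomuto partition with pivot = 3:

Initial array: [20, 17, 9, 7, 3]

arr[0]=20 > 3: no swap
arr[1]=17 > 3: no swap
arr[2]=9 > 3: no swap
arr[3]=7 > 3: no swap

Place pivot at position 0: [3, 17, 9, 7, 20]
Pivot position: 0

After partitioning with pivot 3, the array becomes [3, 17, 9, 7, 20]. The pivot is placed at index 0. All elements to the left of the pivot are <= 3, and all elements to the right are > 3.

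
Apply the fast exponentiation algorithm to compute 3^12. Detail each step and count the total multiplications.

Computing 3^12 by squaring (build up from 3^1; each line after the first costs one multiplication):

3^1 = 3
3^2 = (3^1)^2 = 3^2 = 9
3^3 = 3 * 3^2 = 3 * 9 = 27
3^6 = (3^3)^2 = 27^2 = 729
3^12 = (3^6)^2 = 729^2 = 531441

Result: 531441
Multiplications needed: 4 (4 lines after 3^1)

3^12 = 531441. Using exponentiation by squaring, this requires 4 multiplications. The key idea: if the exponent is even, square the half-power; if odd, multiply by the base once.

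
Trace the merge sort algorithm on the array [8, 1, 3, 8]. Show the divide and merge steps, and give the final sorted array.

Merge sort trace:

Split: [8, 1, 3, 8] -> [8, 1] and [3, 8]
  Split: [8, 1] -> [8] and [1]
  Merge: [8] + [1] -> [1, 8]
  Split: [3, 8] -> [3] and [8]
  Merge: [3] + [8] -> [3, 8]
Merge: [1, 8] + [3, 8] -> [1, 3, 8, 8]

Final sorted array: [1, 3, 8, 8]

The merge sort proceeds by recursively splitting the array and merging sorted halves.
After all merges, the sorted array is [1, 3, 8, 8].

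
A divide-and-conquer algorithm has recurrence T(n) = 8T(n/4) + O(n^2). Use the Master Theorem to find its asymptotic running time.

Master Theorem for T(n) = 8T(n/4) + O(n^2):

a = 8, b = 4, c = 2
log_b(a) = log_4(8) = 1.5000

Case 3: c = 2 > log_4(8) = 1.5000
T(n) = O(n^2) = O(n^2)

For T(n) = 8T(n/4) + O(n^2): log_4(8) = 1.5000. This is Case 3 of the Master Theorem (c > log_b(a), work dominated by root), giving O(n^2).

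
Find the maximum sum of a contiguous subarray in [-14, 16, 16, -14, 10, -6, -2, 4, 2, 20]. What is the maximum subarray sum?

Using Kadane's algorithm on [-14, 16, 16, -14, 10, -6, -2, 4, 2, 20]:

Scanning through the array:
Position 1 (value 16): max_ending_here = 16, max_so_far = 16
Position 2 (value 16): max_ending_here = 32, max_so_far = 32
Position 3 (value -14): max_ending_here = 18, max_so_far = 32
Position 4 (value 10): max_ending_here = 28, max_so_far = 32
Position 5 (value -6): max_ending_here = 22, max_so_far = 32
Position 6 (value -2): max_ending_here = 20, max_so_far = 32
Position 7 (value 4): max_ending_here = 24, max_so_far = 32
Position 8 (value 2): max_ending_here = 26, max_so_far = 32
Position 9 (value 20): max_ending_here = 46, max_so_far = 46

Maximum subarray: [16, 16, -14, 10, -6, -2, 4, 2, 20]
Maximum sum: 46

The maximum subarray is [16, 16, -14, 10, -6, -2, 4, 2, 20] with sum 46. This subarray runs from index 1 to index 9.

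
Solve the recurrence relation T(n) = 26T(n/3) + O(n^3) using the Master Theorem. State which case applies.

Master Theorem for T(n) = 26T(n/3) + O(n^3):

a = 26, b = 3, c = 3
log_b(a) = log_3(26) = 2.9656

Case 3: c = 3 > log_3(26) = 2.9656
T(n) = O(n^3) = O(n^3)

For T(n) = 26T(n/3) + O(n^3): log_3(26) = 2.9656. This is Case 3 of the Master Theorem (c > log_b(a), work dominated by root), giving O(n^3).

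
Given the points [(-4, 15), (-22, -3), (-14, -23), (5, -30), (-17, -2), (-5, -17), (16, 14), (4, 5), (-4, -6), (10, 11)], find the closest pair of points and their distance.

Computing all pairwise distances among 10 points:

d((-4, 15), (-22, -3)) = 25.4558
d((-4, 15), (-14, -23)) = 39.2938
d((-4, 15), (5, -30)) = 45.8912
d((-4, 15), (-17, -2)) = 21.4009
d((-4, 15), (-5, -17)) = 32.0156
d((-4, 15), (16, 14)) = 20.025
d((-4, 15), (4, 5)) = 12.8062
d((-4, 15), (-4, -6)) = 21.0
d((-4, 15), (10, 11)) = 14.5602
d((-22, -3), (-14, -23)) = 21.5407
d((-22, -3), (5, -30)) = 38.1838
d((-22, -3), (-17, -2)) = 5.099 <-- minimum
d((-22, -3), (-5, -17)) = 22.0227
d((-22, -3), (16, 14)) = 41.6293
d((-22, -3), (4, 5)) = 27.2029
d((-22, -3), (-4, -6)) = 18.2483
d((-22, -3), (10, 11)) = 34.9285
d((-14, -23), (5, -30)) = 20.2485
d((-14, -23), (-17, -2)) = 21.2132
d((-14, -23), (-5, -17)) = 10.8167
d((-14, -23), (16, 14)) = 47.634
d((-14, -23), (4, 5)) = 33.2866
d((-14, -23), (-4, -6)) = 19.7231
d((-14, -23), (10, 11)) = 41.6173
d((5, -30), (-17, -2)) = 35.609
d((5, -30), (-5, -17)) = 16.4012
d((5, -30), (16, 14)) = 45.3542
d((5, -30), (4, 5)) = 35.0143
d((5, -30), (-4, -6)) = 25.632
d((5, -30), (10, 11)) = 41.3038
d((-17, -2), (-5, -17)) = 19.2094
d((-17, -2), (16, 14)) = 36.6742
d((-17, -2), (4, 5)) = 22.1359
d((-17, -2), (-4, -6)) = 13.6015
d((-17, -2), (10, 11)) = 29.9666
d((-5, -17), (16, 14)) = 37.4433
d((-5, -17), (4, 5)) = 23.7697
d((-5, -17), (-4, -6)) = 11.0454
d((-5, -17), (10, 11)) = 31.7648
d((16, 14), (4, 5)) = 15.0
d((16, 14), (-4, -6)) = 28.2843
d((16, 14), (10, 11)) = 6.7082
d((4, 5), (-4, -6)) = 13.6015
d((4, 5), (10, 11)) = 8.4853
d((-4, -6), (10, 11)) = 22.0227

Closest pair: (-22, -3) and (-17, -2) with distance 5.099

The closest pair is (-22, -3) and (-17, -2) with Euclidean distance 5.099. For 10 points, brute-force pairwise comparison is shown above. For large n, the divide-and-conquer algorithm (sort by x, recurse on halves, check the dividing strip) achieves O(n log n).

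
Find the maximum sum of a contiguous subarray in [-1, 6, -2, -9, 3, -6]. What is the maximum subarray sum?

Using Kadane's algorithm on [-1, 6, -2, -9, 3, -6]:

Scanning through the array:
Position 1 (value 6): max_ending_here = 6, max_so_far = 6
Position 2 (value -2): max_ending_here = 4, max_so_far = 6
Position 3 (value -9): max_ending_here = -5, max_so_far = 6
Position 4 (value 3): max_ending_here = 3, max_so_far = 6
Position 5 (value -6): max_ending_here = -3, max_so_far = 6

Maximum subarray: [6]
Maximum sum: 6

The maximum subarray is [6] with sum 6. This subarray runs from index 1 to index 1.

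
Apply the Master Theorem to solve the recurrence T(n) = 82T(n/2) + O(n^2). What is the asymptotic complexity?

Master Theorem for T(n) = 82T(n/2) + O(n^2):

a = 82, b = 2, c = 2
log_b(a) = log_2(82) = 6.3576

Case 1: c = 2 < log_2(82) = 6.3576
T(n) = O(n^(log_2 82))

For T(n) = 82T(n/2) + O(n^2): log_2(82) = 6.3576. This is Case 1 of the Master Theorem (c < log_b(a), work dominated by leaves), giving O(n^(log_2 82)).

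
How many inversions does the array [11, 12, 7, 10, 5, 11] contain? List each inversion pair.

Finding inversions in [11, 12, 7, 10, 5, 11]:

(0, 2): arr[0]=11 > arr[2]=7
(0, 3): arr[0]=11 > arr[3]=10
(0, 4): arr[0]=11 > arr[4]=5
(1, 2): arr[1]=12 > arr[2]=7
(1, 3): arr[1]=12 > arr[3]=10
(1, 4): arr[1]=12 > arr[4]=5
(1, 5): arr[1]=12 > arr[5]=11
(2, 4): arr[2]=7 > arr[4]=5
(3, 4): arr[3]=10 > arr[4]=5

Total inversions: 9

The array has 9 inversion(s): (0,2), (0,3), (0,4), (1,2), (1,3), (1,4), (1,5), (2,4), (3,4). Each pair (i,j) satisfies i < j and arr[i] > arr[j].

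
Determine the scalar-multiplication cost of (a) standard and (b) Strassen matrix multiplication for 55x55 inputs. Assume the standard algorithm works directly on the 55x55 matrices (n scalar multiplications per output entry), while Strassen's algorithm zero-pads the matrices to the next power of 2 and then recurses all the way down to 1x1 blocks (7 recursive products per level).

Matrix multiplication for 55x55 matrices:

Strassen's algorithm requires power-of-2 dimensions. Pad 55x55 to 64x64 (next power of 2).

Standard algorithm: 55^3 = 166375 multiplications
Strassen's algorithm: 7^(log2(64)) = 7^6 = 117649 multiplications
Savings: 166375 - 117649 = 48726 multiplications

Standard: 166375 multiplications (55^3). Strassen: 117649 multiplications (7^6, after padding to 64x64). Strassen reduces 8 recursive multiplications to 7 at each level.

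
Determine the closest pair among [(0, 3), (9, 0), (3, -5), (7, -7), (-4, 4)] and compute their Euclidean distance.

Computing all pairwise distances among 5 points:

d((0, 3), (9, 0)) = 9.4868
d((0, 3), (3, -5)) = 8.544
d((0, 3), (7, -7)) = 12.2066
d((0, 3), (-4, 4)) = 4.1231 <-- minimum
d((9, 0), (3, -5)) = 7.8102
d((9, 0), (7, -7)) = 7.2801
d((9, 0), (-4, 4)) = 13.6015
d((3, -5), (7, -7)) = 4.4721
d((3, -5), (-4, 4)) = 11.4018
d((7, -7), (-4, 4)) = 15.5563

Closest pair: (0, 3) and (-4, 4) with distance 4.1231

The closest pair is (0, 3) and (-4, 4) with Euclidean distance 4.1231. For 5 points, brute-force pairwise comparison is shown above. For large n, the divide-and-conquer algorithm (sort by x, recurse on halves, check the dividing strip) achieves O(n log n).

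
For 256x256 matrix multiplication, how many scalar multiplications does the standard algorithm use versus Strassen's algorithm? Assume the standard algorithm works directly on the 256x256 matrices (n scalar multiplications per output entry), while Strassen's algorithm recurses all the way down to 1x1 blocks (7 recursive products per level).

Matrix multiplication for 256x256 matrices:

Standard algorithm: 256^3 = 16777216 multiplications
Strassen's algorithm: 7^(log2(256)) = 7^8 = 5764801 multiplications
Savings: 16777216 - 5764801 = 11012415 multiplications

Standard: 16777216 multiplications (256^3). Strassen: 5764801 multiplications (7^8). Strassen reduces 8 recursive multiplications to 7 at each level.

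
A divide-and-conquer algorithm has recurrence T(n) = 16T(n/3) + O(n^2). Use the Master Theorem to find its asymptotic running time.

Master Theorem for T(n) = 16T(n/3) + O(n^2):

a = 16, b = 3, c = 2
log_b(a) = log_3(16) = 2.5237

Case 1: c = 2 < log_3(16) = 2.5237
T(n) = O(n^(log_3 16))

For T(n) = 16T(n/3) + O(n^2): log_3(16) = 2.5237. This is Case 1 of the Master Theorem (c < log_b(a), work dominated by leaves), giving O(n^(log_3 16)).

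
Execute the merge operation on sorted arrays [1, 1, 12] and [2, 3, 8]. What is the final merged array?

Merging process:

Compare 1 vs 2: take 1 from left. Merged: [1]
Compare 1 vs 2: take 1 from left. Merged: [1, 1]
Compare 12 vs 2: take 2 from right. Merged: [1, 1, 2]
Compare 12 vs 3: take 3 from right. Merged: [1, 1, 2, 3]
Compare 12 vs 8: take 8 from right. Merged: [1, 1, 2, 3, 8]
Append remaining from left: [12]. Merged: [1, 1, 2, 3, 8, 12]

Final merged array: [1, 1, 2, 3, 8, 12]
Total comparisons: 5

The merged array is [1, 1, 2, 3, 8, 12], requiring 5 comparisons. The merge step runs in O(n) time where n is the total number of elements.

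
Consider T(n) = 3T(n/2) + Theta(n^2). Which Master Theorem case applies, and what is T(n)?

Master Theorem for T(n) = 3T(n/2) + O(n^2):

a = 3, b = 2, c = 2
log_b(a) = log_2(3) = 1.5850

Case 3: c = 2 > log_2(3) = 1.5850
T(n) = O(n^2) = O(n^2)

For T(n) = 3T(n/2) + O(n^2): log_2(3) = 1.5850. This is Case 3 of the Master Theorem (c > log_b(a), work dominated by root), giving O(n^2).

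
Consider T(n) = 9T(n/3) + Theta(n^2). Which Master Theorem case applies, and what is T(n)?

Master Theorem for T(n) = 9T(n/3) + O(n^2):

a = 9, b = 3, c = 2
log_b(a) = log_3(9) = 2.0000

Case 2: c = 2 = log_3(9) = 2.0000
T(n) = O(n^2 log n) = O(n^2 log n)

For T(n) = 9T(n/3) + O(n^2): log_3(9) = 2.0000. This is Case 2 of the Master Theorem (c = log_b(a), equal work at all levels), giving O(n^2 log n).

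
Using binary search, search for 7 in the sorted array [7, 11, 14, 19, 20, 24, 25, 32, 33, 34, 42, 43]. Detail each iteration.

Binary search for 7 in [7, 11, 14, 19, 20, 24, 25, 32, 33, 34, 42, 43]:

lo=0, hi=11, mid=5, arr[mid]=24 -> 24 > 7, search left half
lo=0, hi=4, mid=2, arr[mid]=14 -> 14 > 7, search left half
lo=0, hi=1, mid=0, arr[mid]=7 -> Found target at index 0!

Binary search finds 7 at index 0 after 3 comparisons. The search repeatedly halves the search space by comparing with the middle element.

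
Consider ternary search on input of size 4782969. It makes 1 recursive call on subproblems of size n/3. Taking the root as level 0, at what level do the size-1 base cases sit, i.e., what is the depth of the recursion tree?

For divide and conquer with division factor 3:

Problem sizes at each level:
Level 0: 4782969
Level 1: 1594323
Level 2: 531441
Level 3: 177147
Level 4: 59049
Level 5: 19683
Level 6: 6561
Level 7: 2187
Level 8: 729
Level 9: 243
Level 10: 81
Level 11: 27
Level 12: 9
Level 13: 3
Level 14: 1

The root is level 0 and the size-1 base case is level 14 (the tree spans levels 0 through 14, i.e. 15 levels counting the root), so the depth is the number of divisions: log_3(4782969) = 14

The recursion tree depth is log_3(4782969) = 14. At each level, the problem size is divided by 3, so it takes 14 divisions to reduce to a base case of size 1. The algorithm makes 1 recursive call at each level.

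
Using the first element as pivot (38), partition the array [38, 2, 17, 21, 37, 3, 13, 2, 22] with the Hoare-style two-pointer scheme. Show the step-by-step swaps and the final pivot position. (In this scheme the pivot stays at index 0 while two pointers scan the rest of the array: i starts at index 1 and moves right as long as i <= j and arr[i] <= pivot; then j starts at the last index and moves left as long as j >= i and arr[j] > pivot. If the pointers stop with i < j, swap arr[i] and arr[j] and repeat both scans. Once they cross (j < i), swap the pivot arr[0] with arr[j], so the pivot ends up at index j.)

Hoare-style two-pointer partition with pivot = 38:

Initial array: [38, 2, 17, 21, 37, 3, 13, 2, 22]

Pointers start at i = 1, j = 8.
i ends at 9, j ends at 8: the pointers have crossed (j < i), so scanning stops.

Swap pivot arr[0] with arr[8] to place pivot at position 8: [22, 2, 17, 21, 37, 3, 13, 2, 38]
Pivot position: 8

After partitioning with pivot 38, the array becomes [22, 2, 17, 21, 37, 3, 13, 2, 38]. The pivot is placed at index 8. All elements to the left of the pivot are <= 38, and all elements to the right are > 38.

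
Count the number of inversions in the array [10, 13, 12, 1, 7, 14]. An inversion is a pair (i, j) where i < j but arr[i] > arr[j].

Finding inversions in [10, 13, 12, 1, 7, 14]:

(0, 3): arr[0]=10 > arr[3]=1
(0, 4): arr[0]=10 > arr[4]=7
(1, 2): arr[1]=13 > arr[2]=12
(1, 3): arr[1]=13 > arr[3]=1
(1, 4): arr[1]=13 > arr[4]=7
(2, 3): arr[2]=12 > arr[3]=1
(2, 4): arr[2]=12 > arr[4]=7

Total inversions: 7

The array has 7 inversion(s): (0,3), (0,4), (1,2), (1,3), (1,4), (2,3), (2,4). Each pair (i,j) satisfies i < j and arr[i] > arr[j].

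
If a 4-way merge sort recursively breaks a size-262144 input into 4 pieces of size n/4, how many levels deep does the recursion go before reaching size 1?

For divide and conquer with division factor 4:

Problem sizes at each level:
Level 0: 262144
Level 1: 65536
Level 2: 16384
Level 3: 4096
Level 4: 1024
Level 5: 256
Level 6: 64
Level 7: 16
Level 8: 4
Level 9: 1

The root is level 0 and the size-1 base case is level 9 (the tree spans levels 0 through 9, i.e. 10 levels counting the root), so the depth is the number of divisions: log_4(262144) = 9

The recursion tree depth is log_4(262144) = 9. At each level, the problem size is divided by 4, so it takes 9 divisions to reduce to a base case of size 1. The algorithm makes 4 recursive calls at each level.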